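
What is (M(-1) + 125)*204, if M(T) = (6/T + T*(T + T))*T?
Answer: 26316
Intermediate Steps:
M(T) = T*(2*T² + 6/T) (M(T) = (6/T + T*(2*T))*T = (6/T + 2*T²)*T = (2*T² + 6/T)*T = T*(2*T² + 6/T))
(M(-1) + 125)*204 = ((6 + 2*(-1)³) + 125)*204 = ((6 + 2*(-1)) + 125)*204 = ((6 - 2) + 125)*204 = (4 + 125)*204 = 129*204 = 26316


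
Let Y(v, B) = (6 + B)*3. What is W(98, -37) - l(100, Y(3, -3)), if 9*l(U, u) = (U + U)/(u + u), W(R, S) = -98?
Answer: -8038/81 ≈ -99.235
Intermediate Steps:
Y(v, B) = 18 + 3*B
l(U, u) = U/(9*u) (l(U, u) = ((U + U)/(u + u))/9 = ((2*U)/((2*u)))/9 = ((2*U)*(1/(2*u)))/9 = (U/u)/9 = U/(9*u))
W(98, -37) - l(100, Y(3, -3)) = -98 - 100/(9*(18 + 3*(-3))) = -98 - 100/(9*(18 - 9)) = -98 - 100/(9*9) = -98 - 1*100/81 = -98 - 100/81 = -8038/81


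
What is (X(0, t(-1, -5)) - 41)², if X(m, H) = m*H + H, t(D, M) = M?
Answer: 2116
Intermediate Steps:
X(m, H) = H + H*m (X(m, H) = H*m + H = H + H*m)
(X(0, t(-1, -5)) - 41)² = (-5*(1 + 0) - 41)² = (-5*1 - 41)² = (-5 - 41)² = (-46)² = 2116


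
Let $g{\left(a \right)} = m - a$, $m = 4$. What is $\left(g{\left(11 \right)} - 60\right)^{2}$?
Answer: $4489$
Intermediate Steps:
$g{\left(a \right)} = 4 - a$
$\left(g{\left(11 \right)} - 60\right)^{2} = \left(\left(4 - 11\right) - 60\right)^{2} = \left(-7 - 60\right)^{2} = \left(-67\right)^{2} = 4489$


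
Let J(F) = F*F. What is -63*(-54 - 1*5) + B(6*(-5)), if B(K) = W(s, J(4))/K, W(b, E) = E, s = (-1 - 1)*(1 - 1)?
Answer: 55747/15 ≈ 3716.5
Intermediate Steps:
s = 0 (s = -2*0 = 0)
J(F) = F²
B(K) = 16/K (B(K) = 4²/K = 16/K)
-63*(-54 - 1*5) + B(6*(-5)) = -63*(-54 - 1*5) + 16/((6*(-5))) = -63*(-54 - 5) + 16/(-30) = -63*(-59) + 16*(-1/30) = 3717 - 8/15 = 55747/15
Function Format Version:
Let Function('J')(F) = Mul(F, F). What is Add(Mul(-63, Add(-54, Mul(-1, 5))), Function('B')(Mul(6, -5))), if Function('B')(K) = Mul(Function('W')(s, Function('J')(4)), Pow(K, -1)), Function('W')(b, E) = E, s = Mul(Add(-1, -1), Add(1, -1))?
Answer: Rational(55747, 15) ≈ 3716.5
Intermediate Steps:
s = 0 (s = Mul(-2, 0) = 0)
Function('J')(F) = Pow(F, 2)
Function('B')(K) = Mul(16, Pow(K, -1)) (Function('B')(K) = Mul(Pow(4, 2), Pow(K, -1)) = Mul(16, Pow(K, -1)))
Add(Mul(-63, Add(-54, Mul(-1, 5))), Function('B')(Mul(6, -5))) = Add(Mul(-63, Add(-54, Mul(-1, 5))), Mul(16, Pow(Mul(6, -5), -1))) = Add(Mul(-63, Add(-54, -5)), Mul(16, Pow(-30, -1))) = Add(Mul(-63, -59), Mul(16, Rational(-1, 30))) = Add(3717, Rational(-8, 15)) = Rational(55747, 15)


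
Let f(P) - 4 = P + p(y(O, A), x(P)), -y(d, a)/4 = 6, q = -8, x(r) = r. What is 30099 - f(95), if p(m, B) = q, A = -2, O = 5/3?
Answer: 30008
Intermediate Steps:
O = 5/3 (O = 5*(⅓) = 5/3 ≈ 1.6667)
y(d, a) = -24 (y(d, a) = -4*6 = -24)
p(m, B) = -8
f(P) = -4 + P (f(P) = 4 + (P - 8) = 4 + (-8 + P) = -4 + P)
30099 - f(95) = 30099 - (-4 + 95) = 30099 - 1*91 = 30099 - 91 = 30008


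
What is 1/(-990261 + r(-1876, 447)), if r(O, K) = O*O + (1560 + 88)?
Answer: 1/2530763 ≈ 3.9514e-7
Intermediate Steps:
r(O, K) = 1648 + O**2 (r(O, K) = O**2 + 1648 = 1648 + O**2)
1/(-990261 + r(-1876, 447)) = 1/(-990261 + (1648 + (-1876)**2)) = 1/(-990261 + (1648 + 3519376)) = 1/(-990261 + 3521024) = 1/2530763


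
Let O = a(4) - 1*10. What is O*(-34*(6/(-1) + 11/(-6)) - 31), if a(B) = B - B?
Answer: -7060/3 ≈ -2353.3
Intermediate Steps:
a(B) = 0
O = -10 (O = 0 - 1*10 = 0 - 10 = -10)
O*(-34*(6/(-1) + 11/(-6)) - 31) = -10*(-34*(6/(-1) + 11/(-6)) - 31) = -10*(-34*(6*(-1) + 11*(-1/6)) - 31) = -10*(-34*(-6 - 11/6) - 31) = -10*(-34*(-47/6) - 31) = -10*(799/3 - 31) = -10*706/3 = -7060/3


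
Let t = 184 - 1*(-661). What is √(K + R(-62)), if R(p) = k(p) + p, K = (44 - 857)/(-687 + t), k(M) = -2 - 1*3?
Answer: I*√1801042/158 ≈ 8.4939*I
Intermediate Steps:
t = 845 (t = 184 + 661 = 845)
k(M) = -5 (k(M) = -2 - 3 = -5)
K = -813/158 (K = (44 - 857)/(-687 + 845) = -813/158 ≈ -5.1456)
R(p) = -5 + p
√(K + R(-62)) = √(-813/158 + (-5 - 62)) = √(-813/158 - 67) = √(-11399/158) = I*√1801042/158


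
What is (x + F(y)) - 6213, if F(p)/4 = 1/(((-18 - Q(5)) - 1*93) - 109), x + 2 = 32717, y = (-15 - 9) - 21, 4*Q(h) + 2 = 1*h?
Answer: 23401250/883 ≈ 26502.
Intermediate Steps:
Q(h) = -1/2 + h/4 (Q(h) = -1/2 + (1*h)/4 = -1/2 + h/4)
y = -45 (y = -24 - 21 = -45)
x = 32715 (x = -2 + 32717 = 32715)
F(p) = -16/883 (F(p) = 4/(((-18 - (-1/2 + (1/4)*5)) - 1*93) - 109) = 4/(((-18 - (-1/2 + 5/4)) - 93) - 109) = 4/(((-18 - 1*3/4) - 93) - 109) = 4/(((-18 - 3/4) - 93) - 109) = 4/((-75/4 - 93) - 109) = 4/(-447/4 - 109) = 4/(-883/4) = 4*(-4/883) = -16/883)
(x + F(y)) - 6213 = (32715 - 16/883) - 6213 = 28887329/883 - 6213 = 23401250/883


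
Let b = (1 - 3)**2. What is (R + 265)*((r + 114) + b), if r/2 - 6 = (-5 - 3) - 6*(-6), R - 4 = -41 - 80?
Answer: 27528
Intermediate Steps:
b = 4 (b = (-2)**2 = 4)
R = -117 (R = 4 + (-41 - 80) = 4 - 121 = -117)
r = 68 (r = 12 + 2*((-5 - 3) - 6*(-6)) = 12 + 2*(-8 + 36) = 12 + 2*28 = 12 + 56 = 68)
(R + 265)*((r + 114) + b) = (-117 + 265)*((68 + 114) + 4) = 148*(182 + 4) = 148*186 = 27528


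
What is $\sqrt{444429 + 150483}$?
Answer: $4 \sqrt{37182} \approx 771.31$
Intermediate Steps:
$\sqrt{444429 + 150483} = \sqrt{594912} = 4 \sqrt{37182}$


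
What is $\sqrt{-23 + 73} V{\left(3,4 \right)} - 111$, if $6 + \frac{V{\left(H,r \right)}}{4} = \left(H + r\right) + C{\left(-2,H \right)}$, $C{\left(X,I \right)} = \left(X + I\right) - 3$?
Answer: $-111 - 20 \sqrt{2} \approx -139.28$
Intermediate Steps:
$C{\left(X,I \right)} = -3 + I + X$ ($C{\left(X,I \right)} = \left(I + X\right) - 3 = -3 + I + X$)
$V{\left(H,r \right)} = -44 + 4 r + 8 H$ ($V{\left(H,r \right)} = -24 + 4 \left(\left(H + r\right) - \left(5 - H\right)\right) = -24 + 4 \left(\left(H + r\right) + \left(-5 + H\right)\right) = -24 + 4 \left(-5 + r + 2 H\right) = -24 + \left(-20 + 4 r + 8 H\right) = -44 + 4 r + 8 H$)
$\sqrt{-23 + 73} V{\left(3,4 \right)} - 111 = \sqrt{-23 + 73} \left(-44 + 4 \cdot 4 + 8 \cdot 3\right) - 111 = \sqrt{50} \left(-44 + 16 + 24\right) - 111 = 5 \sqrt{2} \left(-4\right) - 111 = - 20 \sqrt{2} - 111 = -111 - 20 \sqrt{2}$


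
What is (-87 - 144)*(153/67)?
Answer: -35343/67 ≈ -527.51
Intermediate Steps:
(-87 - 144)*(153/67) = -35343/67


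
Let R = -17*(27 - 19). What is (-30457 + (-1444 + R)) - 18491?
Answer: -50528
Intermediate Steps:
R = -136 (R = -17*8 = -136)
(-30457 + (-1444 + R)) - 18491 = (-30457 + (-1444 - 136)) - 18491 = (-30457 - 1580) - 18491 = -32037 - 18491 = -50528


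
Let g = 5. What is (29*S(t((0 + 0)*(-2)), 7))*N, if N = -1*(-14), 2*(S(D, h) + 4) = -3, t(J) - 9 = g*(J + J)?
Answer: -2233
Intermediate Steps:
t(J) = 9 + 10*J (t(J) = 9 + 5*(J + J) = 9 + 5*(2*J) = 9 + 10*J)
S(D, h) = -11/2 (S(D, h) = -4 + (½)*(-3) = -4 - 3/2 = -11/2)
N = 14
(29*S(t((0 + 0)*(-2)), 7))*N = (29*(-11/2))*14 = -319/2*14 = -2233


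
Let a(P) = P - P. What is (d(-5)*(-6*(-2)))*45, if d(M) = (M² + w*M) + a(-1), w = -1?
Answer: 16200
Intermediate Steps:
a(P) = 0
d(M) = M² - M (d(M) = (M² - M) + 0 = M² - M)
(d(-5)*(-6*(-2)))*45 = ((-5*(-1 - 5))*(-6*(-2)))*45 = (-5*(-6)*12)*45 = (30*12)*45 = 360*45 = 16200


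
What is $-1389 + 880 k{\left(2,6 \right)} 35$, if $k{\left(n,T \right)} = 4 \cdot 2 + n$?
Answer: $306611$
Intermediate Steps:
$k{\left(n,T \right)} = 8 + n$
$-1389 + 880 k{\left(2,6 \right)} 35 = -1389 + 880 \left(8 + 2\right) 35 = -1389 + 880 \cdot 10 \cdot 35 = -1389 + 880 \cdot 350 = -1389 + 308000 = 306611$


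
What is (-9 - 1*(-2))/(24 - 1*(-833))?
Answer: -7/857 ≈ -0.0081680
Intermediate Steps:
(-9 - 1*(-2))/(24 - 1*(-833)) = (-9 + 2)/(24 + 833) = -7/857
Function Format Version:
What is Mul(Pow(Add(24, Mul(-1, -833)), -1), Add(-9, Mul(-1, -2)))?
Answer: Rational(-7, 857) ≈ -0.0081680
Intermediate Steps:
Mul(Pow(Add(24, Mul(-1, -833)), -1), Add(-9, Mul(-1, -2))) = Mul(Pow(Add(24, 833), -1), Add(-9, 2)) = Mul(Pow(857, -1), -7) = Mul(Rational(1, 857), -7) = Rational(-7, 857)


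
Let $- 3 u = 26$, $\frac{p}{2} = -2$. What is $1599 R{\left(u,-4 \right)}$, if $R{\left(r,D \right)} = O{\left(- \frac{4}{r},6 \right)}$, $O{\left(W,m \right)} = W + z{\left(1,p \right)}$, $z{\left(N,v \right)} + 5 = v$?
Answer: $-13653$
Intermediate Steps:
$p = -4$ ($p = 2 \left(-2\right) = -4$)
$u = - \frac{26}{3}$ ($u = \left(- \frac{1}{3}\right) 26 = - \frac{26}{3} \approx -8.6667$)
$z{\left(N,v \right)} = -5 + v$
$O{\left(W,m \right)} = -9 + W$ ($O{\left(W,m \right)} = W - 9 = -9 + W$)
$R{\left(r,D \right)} = -9 - \frac{4}{r}$
$1599 R{\left(u,-4 \right)} = 1599 \left(-9 - \frac{4}{- \frac{26}{3}}\right) = 1599 \left(-9 - - \frac{6}{13}\right) = 1599 \left(-9 + \frac{6}{13}\right) = 1599 \left(- \frac{111}{13}\right) = -13653$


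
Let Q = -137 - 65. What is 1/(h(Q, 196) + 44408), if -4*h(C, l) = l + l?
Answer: 1/44310 ≈ 2.2568e-5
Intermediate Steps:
Q = -202
h(C, l) = -l/2 (h(C, l) = -(l + l)/4 = -l/2)
1/(h(Q, 196) + 44408) = 1/(-1/2*196 + 44408) = 1/(-98 + 44408) = 1/44310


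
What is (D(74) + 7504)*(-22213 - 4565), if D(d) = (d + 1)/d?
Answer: -7435862319/37 ≈ -2.0097e+8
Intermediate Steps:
D(d) = (1 + d)/d
(D(74) + 7504)*(-22213 - 4565) = ((1 + 74)/74 + 7504)*(-22213 - 4565) = ((1/74)*75 + 7504)*(-26778) = (75/74 + 7504)*(-26778) = (555371/74)*(-26778) = -7435862319/37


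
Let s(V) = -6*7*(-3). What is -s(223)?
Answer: -126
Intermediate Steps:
s(V) = 126 (s(V) = -42*(-3) = 126)
-s(223) = -1*126 = -126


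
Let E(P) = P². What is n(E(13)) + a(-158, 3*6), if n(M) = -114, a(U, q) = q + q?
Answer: -78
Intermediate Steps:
a(U, q) = 2*q
n(E(13)) + a(-158, 3*6) = -114 + 2*(3*6) = -114 + 2*18 = -114 + 36 = -78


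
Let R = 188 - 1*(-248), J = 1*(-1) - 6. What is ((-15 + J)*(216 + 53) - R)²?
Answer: 40373316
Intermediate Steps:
J = -7 (J = -1 - 6 = -7)
R = 436 (R = 188 + 248 = 436)
((-15 + J)*(216 + 53) - R)² = ((-15 - 7)*(216 + 53) - 1*436)² = (-22*269 - 436)² = (-5918 - 436)² = (-6354)² = 40373316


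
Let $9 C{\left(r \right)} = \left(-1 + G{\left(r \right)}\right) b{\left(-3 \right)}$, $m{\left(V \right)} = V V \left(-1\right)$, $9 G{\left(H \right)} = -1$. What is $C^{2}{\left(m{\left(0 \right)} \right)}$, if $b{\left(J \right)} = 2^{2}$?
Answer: $\frac{1600}{6561} \approx 0.24387$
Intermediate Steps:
$G{\left(H \right)} = - \frac{1}{9}$ ($G{\left(H \right)} = \frac{1}{9} \left(-1\right) = - \frac{1}{9}$)
$m{\left(V \right)} = - V^{2}$ ($m{\left(V \right)} = V^{2} \left(-1\right) = - V^{2}$)
$b{\left(J \right)} = 4$
$C{\left(r \right)} = - \frac{40}{81}$ ($C{\left(r \right)} = \frac{\left(-1 - \frac{1}{9}\right) 4}{9} = \frac{\left(- \frac{10}{9}\right) 4}{9} = \frac{1}{9} \left(- \frac{40}{9}\right) = - \frac{40}{81}$)
$C^{2}{\left(m{\left(0 \right)} \right)} = \left(- \frac{40}{81}\right)^{2} = \frac{1600}{6561}$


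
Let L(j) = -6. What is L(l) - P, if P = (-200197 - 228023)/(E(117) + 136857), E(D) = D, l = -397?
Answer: -65604/22829 ≈ -2.8737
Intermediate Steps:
P = -71370/22829 (P = (-200197 - 228023)/(117 + 136857) = -428220/136974 = -428220*1/136974 = -71370/22829 ≈ -3.1263)
L(l) - P = -6 - 1*(-71370/22829) = -6 + 71370/22829 = -65604/22829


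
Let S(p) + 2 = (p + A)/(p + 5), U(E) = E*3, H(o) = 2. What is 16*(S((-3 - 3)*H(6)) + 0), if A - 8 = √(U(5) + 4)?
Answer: -160/7 - 16*√19/7 ≈ -32.820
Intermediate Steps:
U(E) = 3*E
A = 8 + √19 (A = 8 + √(3*5 + 4) = 8 + √(15 + 4) = 8 + √19 ≈ 12.359)
S(p) = -2 + (8 + p + √19)/(5 + p) (S(p) = -2 + (p + (8 + √19))/(p + 5) = -2 + (8 + p + √19)/(5 + p))
16*(S((-3 - 3)*H(6)) + 0) = 16*((-2 + √19 - (-3 - 3)*2)/(5 + (-3 - 3)*2) + 0) = 16*((-2 + √19 - (-6)*2)/(5 - 6*2) + 0) = 16*((-2 + √19 - 1*(-12))/(5 - 12) + 0) = 16*((-2 + √19 + 12)/(-7) + 0) = 16*(-(10 + √19)/7 + 0) = 16*((-10/7 - √19/7) + 0) = 16*(-10/7 - √19/7) = -160/7 - 16*√19/7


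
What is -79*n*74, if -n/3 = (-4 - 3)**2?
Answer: 859362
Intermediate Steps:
n = -147 (n = -3*(-4 - 3)**2 = -3*(-7)**2 = -3*49 = -147)
-79*n*74 = -79*(-147)*74 = 11613*74 = 859362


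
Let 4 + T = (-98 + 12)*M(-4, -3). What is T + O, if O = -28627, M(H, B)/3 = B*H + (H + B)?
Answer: -29921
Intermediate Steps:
M(H, B) = 3*B + 3*H + 3*B*H (M(H, B) = 3*(B*H + (H + B)) = 3*(B*H + (B + H)) = 3*(B + H + B*H) = 3*B + 3*H + 3*B*H)
T = -1294 (T = -4 + (-98 + 12)*(3*(-3) + 3*(-4) + 3*(-3)*(-4)) = -4 - 86*(-9 - 12 + 36) = -4 - 86*15 = -4 - 1290 = -1294)
T + O = -1294 - 28627 = -29921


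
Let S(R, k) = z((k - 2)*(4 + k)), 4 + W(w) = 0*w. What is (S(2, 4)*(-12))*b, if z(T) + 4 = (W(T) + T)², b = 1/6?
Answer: -280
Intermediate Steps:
W(w) = -4 (W(w) = -4 + 0*w = -4 + 0 = -4)
b = ⅙ ≈ 0.16667
z(T) = -4 + (-4 + T)²
S(R, k) = -4 + (-4 + (-2 + k)*(4 + k))² (S(R, k) = -4 + (-4 + (k - 2)*(4 + k))² = -4 + (-4 + (-2 + k)*(4 + k))²)
(S(2, 4)*(-12))*b = ((-4 + (-12 + 4² + 2*4)²)*(-12))*(⅙) = ((-4 + (-12 + 16 + 8)²)*(-12))*(⅙) = ((-4 + 12²)*(-12))*(⅙) = ((-4 + 144)*(-12))*(⅙) = (140*(-12))*(⅙) = -1680*⅙ = -280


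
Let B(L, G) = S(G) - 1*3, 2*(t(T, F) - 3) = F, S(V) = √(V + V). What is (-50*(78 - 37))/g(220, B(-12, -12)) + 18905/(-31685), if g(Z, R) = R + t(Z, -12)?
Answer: 1295304/6337 + 205*I*√6/3 ≈ 204.4 + 167.38*I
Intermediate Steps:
S(V) = √2*√V (S(V) = √(2*V) = √2*√V)
t(T, F) = 3 + F/2
B(L, G) = -3 + √2*√G (B(L, G) = √2*√G - 1*3 = √2*√G - 3 = -3 + √2*√G)
g(Z, R) = -3 + R (g(Z, R) = R + (3 + (½)*(-12)) = R + (3 - 6) = R - 3 = -3 + R)
(-50*(78 - 37))/g(220, B(-12, -12)) + 18905/(-31685) = (-50*(78 - 37))/(-3 + (-3 + √2*√(-12))) + 18905/(-31685) = (-50*41)/(-3 + (-3 + √2*(2*I*√3))) + 18905*(-1/31685) = -2050/(-3 + (-3 + 2*I*√6)) - 3781/6337 = -2050/(-6 + 2*I*√6) - 3781/6337 = -3781/6337 - 2050/(-6 + 2*I*√6)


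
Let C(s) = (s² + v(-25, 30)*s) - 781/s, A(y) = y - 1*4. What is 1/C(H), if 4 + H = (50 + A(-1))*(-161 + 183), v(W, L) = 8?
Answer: 986/966362043 ≈ 1.0203e-6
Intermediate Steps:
A(y) = -4 + y (A(y) = y - 4 = -4 + y)
H = 986 (H = -4 + (50 + (-4 - 1))*(-161 + 183) = -4 + (50 - 5)*22 = -4 + 45*22 = -4 + 990 = 986)
C(s) = s² - 781/s + 8*s (C(s) = (s² + 8*s) - 781/s = s² - 781/s + 8*s)
1/C(H) = 1/((-781 + 986²*(8 + 986))/986) = 1/((-781 + 972196*994)/986) = 1/((-781 + 966362824)/986) = 1/((1/986)*966362043) = 1/(966362043/986) = 986/966362043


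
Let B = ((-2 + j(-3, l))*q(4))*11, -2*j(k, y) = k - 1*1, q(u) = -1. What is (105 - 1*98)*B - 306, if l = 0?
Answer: -306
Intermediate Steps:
j(k, y) = 1/2 - k/2 (j(k, y) = -(k - 1*1)/2 = -(k - 1)/2 = -(-1 + k)/2 = 1/2 - k/2)
B = 0 (B = ((-2 + (1/2 - 1/2*(-3)))*(-1))*11 = ((-2 + (1/2 + 3/2))*(-1))*11 = ((-2 + 2)*(-1))*11 = (0*(-1))*11 = 0*11 = 0)
(105 - 1*98)*B - 306 = (105 - 1*98)*0 - 306 = (105 - 98)*0 - 306 = 7*0 - 306 = 0 - 306 = -306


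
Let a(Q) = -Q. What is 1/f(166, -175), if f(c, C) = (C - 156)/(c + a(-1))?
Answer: -167/331 ≈ -0.50453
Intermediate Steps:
f(c, C) = (-156 + C)/(1 + c) (f(c, C) = (C - 156)/(c - 1*(-1)) = (-156 + C)/(c + 1) = (-156 + C)/(1 + c))
1/f(166, -175) = 1/((-156 - 175)/(1 + 166)) = 1/(-331/167) = -167/331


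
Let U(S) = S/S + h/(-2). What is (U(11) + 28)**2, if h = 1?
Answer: 3249/4 ≈ 812.25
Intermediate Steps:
U(S) = 1/2 (U(S) = S/S + 1/(-2) = 1 + 1*(-1/2) = 1 - 1/2 = 1/2)
(U(11) + 28)**2 = (1/2 + 28)**2 = (57/2)**2 = 3249/4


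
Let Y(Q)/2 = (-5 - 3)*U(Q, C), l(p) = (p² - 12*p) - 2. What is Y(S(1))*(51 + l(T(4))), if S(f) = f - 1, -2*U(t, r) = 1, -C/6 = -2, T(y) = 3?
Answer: 176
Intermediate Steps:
C = 12 (C = -6*(-2) = 12)
U(t, r) = -½ (U(t, r) = -½*1 = -½)
l(p) = -2 + p² - 12*p
S(f) = -1 + f
Y(Q) = 8 (Y(Q) = 2*((-5 - 3)*(-½)) = 2*(-8*(-½)) = 2*4 = 8)
Y(S(1))*(51 + l(T(4))) = 8*(51 + (-2 + 3² - 12*3)) = 8*(51 + (-2 + 9 - 36)) = 8*(51 - 29) = 8*22 = 176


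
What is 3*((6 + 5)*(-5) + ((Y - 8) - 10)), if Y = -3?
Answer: -228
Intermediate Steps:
3*((6 + 5)*(-5) + ((Y - 8) - 10)) = 3*((6 + 5)*(-5) + ((-3 - 8) - 10)) = 3*(11*(-5) + (-11 - 10)) = 3*(-55 - 21) = 3*(-76) = -228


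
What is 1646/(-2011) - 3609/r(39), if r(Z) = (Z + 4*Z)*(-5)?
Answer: 1884283/653575 ≈ 2.8830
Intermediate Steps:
r(Z) = -25*Z (r(Z) = (5*Z)*(-5) = -25*Z)
1646/(-2011) - 3609/r(39) = 1646/(-2011) - 3609/((-25*39)) = 1646*(-1/2011) - 3609/(-975) = -1646/2011 - 3609*(-1/975) = -1646/2011 + 1203/325 = 1884283/653575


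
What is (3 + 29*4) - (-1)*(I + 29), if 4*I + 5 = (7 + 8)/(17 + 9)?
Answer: 15277/104 ≈ 146.89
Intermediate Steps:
I = -115/104 (I = -5/4 + ((7 + 8)/(17 + 9))/4 = -5/4 + (15/26)/4 = -5/4 + (15*(1/26))/4 = -5/4 + (¼)*(15/26) = -5/4 + 15/104 = -115/104 ≈ -1.1058)
(3 + 29*4) - (-1)*(I + 29) = (3 + 29*4) - (-1)*(-115/104 + 29) = (3 + 116) - (-1)*2901/104 = 119 - 1*(-2901/104) = 119 + 2901/104 = 15277/104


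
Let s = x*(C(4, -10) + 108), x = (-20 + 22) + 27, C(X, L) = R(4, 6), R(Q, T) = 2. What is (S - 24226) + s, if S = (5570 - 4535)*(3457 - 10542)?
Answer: -7354011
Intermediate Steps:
S = -7332975 (S = 1035*(-7085) = -7332975)
C(X, L) = 2
x = 29 (x = 2 + 27 = 29)
s = 3190 (s = 29*(2 + 108) = 29*110 = 3190)
(S - 24226) + s = (-7332975 - 24226) + 3190 = -7357201 + 3190 = -7354011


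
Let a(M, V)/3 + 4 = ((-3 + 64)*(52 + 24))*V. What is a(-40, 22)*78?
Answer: 23865192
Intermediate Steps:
a(M, V) = -12 + 13908*V (a(M, V) = -12 + 3*(((-3 + 64)*(52 + 24))*V) = -12 + 3*((61*76)*V) = -12 + 3*(4636*V) = -12 + 13908*V)
a(-40, 22)*78 = (-12 + 13908*22)*78 = (-12 + 305976)*78 = 305964*78 = 23865192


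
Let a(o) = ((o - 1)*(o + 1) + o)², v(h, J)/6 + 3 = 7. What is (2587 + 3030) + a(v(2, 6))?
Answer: 364418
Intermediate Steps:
v(h, J) = 24 (v(h, J) = -18 + 6*7 = -18 + 42 = 24)
a(o) = (o + (1 + o)*(-1 + o))² (a(o) = ((-1 + o)*(1 + o) + o)² = ((1 + o)*(-1 + o) + o)² = (o + (1 + o)*(-1 + o))²)
(2587 + 3030) + a(v(2, 6)) = (2587 + 3030) + (-1 + 24 + 24²)² = 5617 + (-1 + 24 + 576)² = 5617 + 599² = 5617 + 358801 = 364418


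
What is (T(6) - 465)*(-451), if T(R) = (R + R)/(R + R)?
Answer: 209264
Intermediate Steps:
T(R) = 1 (T(R) = (2*R)/((2*R)) = (2*R)*(1/(2*R)) = 1)
(T(6) - 465)*(-451) = (1 - 465)*(-451) = -464*(-451) = 209264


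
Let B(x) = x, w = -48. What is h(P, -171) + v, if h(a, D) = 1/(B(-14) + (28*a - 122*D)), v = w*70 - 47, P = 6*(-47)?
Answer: -44127463/12952 ≈ -3407.0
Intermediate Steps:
P = -282
v = -3407 (v = -48*70 - 47 = -3360 - 47 = -3407)
h(a, D) = 1/(-14 - 122*D + 28*a) (h(a, D) = 1/(-14 + (28*a - 122*D)) = 1/(-14 + (-122*D + 28*a)) = 1/(-14 - 122*D + 28*a))
h(P, -171) + v = 1/(2*(-7 - 61*(-171) + 14*(-282))) - 3407 = 1/(2*(-7 + 10431 - 3948)) - 3407 = (½)/6476 - 3407 = (½)*(1/6476) - 3407 = 1/12952 - 3407 = -44127463/12952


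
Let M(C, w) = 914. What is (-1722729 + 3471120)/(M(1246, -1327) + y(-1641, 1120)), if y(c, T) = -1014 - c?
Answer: 76017/67 ≈ 1134.6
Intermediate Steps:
(-1722729 + 3471120)/(M(1246, -1327) + y(-1641, 1120)) = (-1722729 + 3471120)/(914 + (-1014 - 1*(-1641))) = 1748391/(914 + (-1014 + 1641)) = 1748391/(914 + 627) = 1748391/1541 = 1748391*(1/1541) = 76017/67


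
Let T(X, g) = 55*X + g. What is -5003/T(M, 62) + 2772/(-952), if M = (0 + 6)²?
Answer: -93065/17357 ≈ -5.3618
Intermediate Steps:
M = 36 (M = 6² = 36)
T(X, g) = g + 55*X
-5003/T(M, 62) + 2772/(-952) = -5003/(62 + 55*36) + 2772/(-952) = -5003/(62 + 1980) + 2772*(-1/952) = -5003/2042 - 99/34 = -93065/17357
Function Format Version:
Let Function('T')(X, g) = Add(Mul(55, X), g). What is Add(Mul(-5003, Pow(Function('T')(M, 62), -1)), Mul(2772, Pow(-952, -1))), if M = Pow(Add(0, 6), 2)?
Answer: Rational(-93065, 17357) ≈ -5.3618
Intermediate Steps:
M = 36 (M = Pow(6, 2) = 36)
Function('T')(X, g) = Add(g, Mul(55, X))
Add(Mul(-5003, Pow(Function('T')(M, 62), -1)), Mul(2772, Pow(-952, -1))) = Add(Mul(-5003, Pow(Add(62, Mul(55, 36)), -1)), Mul(2772, Pow(-952, -1))) = Add(Mul(-5003, Pow(Add(62, 1980), -1)), Mul(2772, Rational(-1, 952))) = Add(Mul(-5003, Pow(2042, -1)), Rational(-99, 34)) = Add(Mul(-5003, Rational(1, 2042)), Rational(-99, 34)) = Add(Rational(-5003, 2042), Rational(-99, 34)) = Rational(-93065, 17357)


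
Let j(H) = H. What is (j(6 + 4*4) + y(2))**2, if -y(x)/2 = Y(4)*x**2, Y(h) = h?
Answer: 100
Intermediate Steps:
y(x) = -8*x**2
(j(6 + 4*4) + y(2))**2 = ((6 + 4*4) - 8*2**2)**2 = ((6 + 16) - 8*4)**2 = (22 - 32)**2 = (-10)**2 = 100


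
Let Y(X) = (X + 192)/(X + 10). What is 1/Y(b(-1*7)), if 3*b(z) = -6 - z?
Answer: 31/577 ≈ 0.053726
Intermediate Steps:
b(z) = -2 - z/3 (b(z) = (-6 - z)/3 = -2 - z/3)
Y(X) = (192 + X)/(10 + X)
1/Y(b(-1*7)) = 1/((192 + (-2 - (-1)*7/3))/(10 + (-2 - (-1)*7/3))) = 1/((192 + (-2 - ⅓*(-7)))/(10 + (-2 - ⅓*(-7)))) = 1/((192 + (-2 + 7/3))/(10 + (-2 + 7/3))) = 1/((192 + ⅓)/(10 + ⅓)) = 1/((577/3)/(31/3)) = 1/((3/31)*(577/3)) = 1/(577/31) = 31/577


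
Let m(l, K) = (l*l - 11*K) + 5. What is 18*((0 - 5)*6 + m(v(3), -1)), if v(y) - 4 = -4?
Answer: -252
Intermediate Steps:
v(y) = 0 (v(y) = 4 - 4 = 0)
m(l, K) = 5 + l**2 - 11*K (m(l, K) = (l**2 - 11*K) + 5 = 5 + l**2 - 11*K)
18*((0 - 5)*6 + m(v(3), -1)) = 18*((0 - 5)*6 + (5 + 0**2 - 11*(-1))) = 18*(-5*6 + (5 + 0 + 11)) = 18*(-30 + 16) = 18*(-14) = -252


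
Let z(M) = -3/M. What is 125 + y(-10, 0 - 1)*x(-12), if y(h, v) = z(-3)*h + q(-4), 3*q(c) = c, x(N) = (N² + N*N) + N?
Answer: -3003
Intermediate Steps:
x(N) = N + 2*N² (x(N) = (N² + N²) + N = 2*N² + N = N + 2*N²)
q(c) = c/3
y(h, v) = -4/3 + h (y(h, v) = (-3/(-3))*h + (⅓)*(-4) = (-3*(-⅓))*h - 4/3 = 1*h - 4/3 = h - 4/3 = -4/3 + h)
125 + y(-10, 0 - 1)*x(-12) = 125 + (-4/3 - 10)*(-12*(1 + 2*(-12))) = 125 - (-136)*(1 - 24) = 125 - (-136)*(-23) = 125 - 34/3*276 = 125 - 3128 = -3003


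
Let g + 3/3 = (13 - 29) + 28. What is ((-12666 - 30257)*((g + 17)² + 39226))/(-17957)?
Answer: 1717349230/17957 ≈ 95637.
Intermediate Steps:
g = 11 (g = -1 + ((13 - 29) + 28) = -1 + (-16 + 28) = -1 + 12 = 11)
((-12666 - 30257)*((g + 17)² + 39226))/(-17957) = ((-12666 - 30257)*((11 + 17)² + 39226))/(-17957) = -42923*(28² + 39226)*(-1/17957) = -42923*(784 + 39226)*(-1/17957) = -42923*40010*(-1/17957) = -1717349230*(-1/17957) = 1717349230/17957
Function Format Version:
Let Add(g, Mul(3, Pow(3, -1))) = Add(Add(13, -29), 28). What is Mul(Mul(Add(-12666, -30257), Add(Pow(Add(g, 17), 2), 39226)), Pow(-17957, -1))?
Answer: Rational(1717349230, 17957) ≈ 95637.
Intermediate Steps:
g = 11 (g = Add(-1, Add(Add(13, -29), 28)) = Add(-1, Add(-16, 28)) = Add(-1, 12) = 11)
Mul(Mul(Add(-12666, -30257), Add(Pow(Add(g, 17), 2), 39226)), Pow(-17957, -1)) = Mul(Mul(Add(-12666, -30257), Add(Pow(Add(11, 17), 2), 39226)), Pow(-17957, -1)) = Mul(Mul(-42923, Add(Pow(28, 2), 39226)), Rational(-1, 17957)) = Mul(Mul(-42923, Add(784, 39226)), Rational(-1, 17957)) = Mul(Mul(-42923, 40010), Rational(-1, 17957)) = Mul(-1717349230, Rational(-1, 17957)) = Rational(1717349230, 17957)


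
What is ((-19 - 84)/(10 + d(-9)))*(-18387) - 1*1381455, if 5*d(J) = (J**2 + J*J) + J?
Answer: -270966060/203 ≈ -1.3348e+6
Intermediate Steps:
d(J) = J/5 + 2*J**2/5 (d(J) = ((J**2 + J*J) + J)/5 = ((J**2 + J**2) + J)/5 = (2*J**2 + J)/5 = (J + 2*J**2)/5 = J/5 + 2*J**2/5)
((-19 - 84)/(10 + d(-9)))*(-18387) - 1*1381455 = ((-19 - 84)/(10 + (1/5)*(-9)*(1 + 2*(-9))))*(-18387) - 1*1381455 = -103/(10 + (1/5)*(-9)*(1 - 18))*(-18387) - 1381455 = -103/(10 + (1/5)*(-9)*(-17))*(-18387) - 1381455 = -103/(10 + 153/5)*(-18387) - 1381455 = -103/203/5*(-18387) - 1381455 = -103*5/203*(-18387) - 1381455 = -515/203*(-18387) - 1381455 = 9469305/203 - 1381455 = -270966060/203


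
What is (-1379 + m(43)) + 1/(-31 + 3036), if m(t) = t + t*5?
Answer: -3368604/3005 ≈ -1121.0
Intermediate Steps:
m(t) = 6*t (m(t) = t + 5*t = 6*t)
(-1379 + m(43)) + 1/(-31 + 3036) = (-1379 + 6*43) + 1/(-31 + 3036) = (-1379 + 258) + 1/3005 = -1121 + 1/3005 = -3368604/3005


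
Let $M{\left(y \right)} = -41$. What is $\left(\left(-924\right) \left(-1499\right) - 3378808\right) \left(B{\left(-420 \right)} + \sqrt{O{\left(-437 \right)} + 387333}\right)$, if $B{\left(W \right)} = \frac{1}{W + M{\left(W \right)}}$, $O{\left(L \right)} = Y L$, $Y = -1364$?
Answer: $\frac{1993732}{461} - 1993732 \sqrt{983401} \approx -1.9771 \cdot 10^{9}$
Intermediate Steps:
$O{\left(L \right)} = - 1364 L$
$B{\left(W \right)} = \frac{1}{-41 + W}$ ($B{\left(W \right)} = \frac{1}{W - 41} = \frac{1}{-41 + W}$)
$\left(\left(-924\right) \left(-1499\right) - 3378808\right) \left(B{\left(-420 \right)} + \sqrt{O{\left(-437 \right)} + 387333}\right) = \left(\left(-924\right) \left(-1499\right) - 3378808\right) \left(\frac{1}{-41 - 420} + \sqrt{\left(-1364\right) \left(-437\right) + 387333}\right) = \left(1385076 - 3378808\right) \left(\frac{1}{-461} + \sqrt{596068 + 387333}\right) = - 1993732 \left(- \frac{1}{461} + \sqrt{983401}\right) = \frac{1993732}{461} - 1993732 \sqrt{983401}$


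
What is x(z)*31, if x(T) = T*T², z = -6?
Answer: -6696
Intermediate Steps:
x(T) = T³
x(z)*31 = (-6)³*31 = -216*31 = -6696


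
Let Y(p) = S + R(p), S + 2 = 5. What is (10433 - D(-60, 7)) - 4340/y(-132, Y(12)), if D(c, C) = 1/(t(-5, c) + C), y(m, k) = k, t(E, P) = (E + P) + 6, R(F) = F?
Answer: 1582415/156 ≈ 10144.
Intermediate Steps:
S = 3 (S = -2 + 5 = 3)
t(E, P) = 6 + E + P
Y(p) = 3 + p
D(c, C) = 1/(1 + C + c) (D(c, C) = 1/((6 - 5 + c) + C) = 1/((1 + c) + C) = 1/(1 + C + c))
(10433 - D(-60, 7)) - 4340/y(-132, Y(12)) = (10433 - 1/(1 + 7 - 60)) - 4340/(3 + 12) = (10433 - 1/(-52)) - 4340/15 = (10433 - 1*(-1/52)) - 4340/15 = (10433 + 1/52) - 1*868/3 = 542517/52 - 868/3 = 1582415/156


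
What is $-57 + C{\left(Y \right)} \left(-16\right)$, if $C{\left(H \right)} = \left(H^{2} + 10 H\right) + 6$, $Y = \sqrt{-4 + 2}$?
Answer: $-121 - 160 i \sqrt{2} \approx -121.0 - 226.27 i$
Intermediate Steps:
$Y = i \sqrt{2}$ ($Y = \sqrt{-2} = i \sqrt{2} \approx 1.4142 i$)
$C{\left(H \right)} = 6 + H^{2} + 10 H$
$-57 + C{\left(Y \right)} \left(-16\right) = -57 + \left(6 + \left(i \sqrt{2}\right)^{2} + 10 i \sqrt{2}\right) \left(-16\right) = -57 + \left(6 - 2 + 10 i \sqrt{2}\right) \left(-16\right) = -57 + \left(4 + 10 i \sqrt{2}\right) \left(-16\right) = -57 - \left(64 + 160 i \sqrt{2}\right) = -121 - 160 i \sqrt{2}$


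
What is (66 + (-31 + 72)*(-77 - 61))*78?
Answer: -436176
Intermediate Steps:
(66 + (-31 + 72)*(-77 - 61))*78 = (66 + 41*(-138))*78 = (66 - 5658)*78 = -5592*78 = -436176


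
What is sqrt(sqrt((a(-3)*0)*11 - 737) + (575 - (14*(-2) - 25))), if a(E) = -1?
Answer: sqrt(628 + I*sqrt(737)) ≈ 25.066 + 0.54153*I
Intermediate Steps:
sqrt(sqrt((a(-3)*0)*11 - 737) + (575 - (14*(-2) - 25))) = sqrt(sqrt(-1*0*11 - 737) + (575 - (14*(-2) - 25))) = sqrt(sqrt(0*11 - 737) + (575 - (-28 - 25))) = sqrt(sqrt(0 - 737) + (575 - 1*(-53))) = sqrt(sqrt(-737) + (575 + 53)) = sqrt(I*sqrt(737) + 628) = sqrt(628 + I*sqrt(737))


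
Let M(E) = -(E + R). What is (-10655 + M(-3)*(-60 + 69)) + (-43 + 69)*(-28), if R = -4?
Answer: -11320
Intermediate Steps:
M(E) = 4 - E (M(E) = -(E - 4) = -(-4 + E) = 4 - E)
(-10655 + M(-3)*(-60 + 69)) + (-43 + 69)*(-28) = (-10655 + (4 - 1*(-3))*(-60 + 69)) + (-43 + 69)*(-28) = (-10655 + (4 + 3)*9) + 26*(-28) = (-10655 + 7*9) - 728 = (-10655 + 63) - 728 = -10592 - 728 = -11320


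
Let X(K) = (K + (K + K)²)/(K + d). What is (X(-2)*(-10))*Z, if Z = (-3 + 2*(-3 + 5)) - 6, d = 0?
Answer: -350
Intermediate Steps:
Z = -5 (Z = (-3 + 2*2) - 6 = (-3 + 4) - 6 = 1 - 6 = -5)
X(K) = (K + 4*K²)/K (X(K) = (K + (K + K)²)/(K + 0) = (K + (2*K)²)/K = (K + 4*K²)/K)
(X(-2)*(-10))*Z = ((1 + 4*(-2))*(-10))*(-5) = ((1 - 8)*(-10))*(-5) = -7*(-10)*(-5) = 70*(-5) = -350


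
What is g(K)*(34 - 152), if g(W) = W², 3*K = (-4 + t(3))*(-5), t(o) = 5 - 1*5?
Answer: -47200/9 ≈ -5244.4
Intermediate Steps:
t(o) = 0 (t(o) = 5 - 5 = 0)
K = 20/3 (K = ((-4 + 0)*(-5))/3 = (-4*(-5))/3 = (⅓)*20 = 20/3 ≈ 6.6667)
g(K)*(34 - 152) = (20/3)²*(34 - 152) = (400/9)*(-118) = -47200/9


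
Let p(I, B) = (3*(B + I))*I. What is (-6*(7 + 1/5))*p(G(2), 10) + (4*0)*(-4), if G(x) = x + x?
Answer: -36288/5 ≈ -7257.6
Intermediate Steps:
G(x) = 2*x
p(I, B) = I*(3*B + 3*I) (p(I, B) = (3*B + 3*I)*I = I*(3*B + 3*I))
(-6*(7 + 1/5))*p(G(2), 10) + (4*0)*(-4) = (-6*(7 + 1/5))*(3*(2*2)*(10 + 2*2)) + (4*0)*(-4) = (-6*(7 + 1*(⅕)))*(3*4*(10 + 4)) + 0*(-4) = (-6*(7 + ⅕))*(3*4*14) + 0 = -6*36/5*168 + 0 = -216/5*168 + 0 = -36288/5 + 0 = -36288/5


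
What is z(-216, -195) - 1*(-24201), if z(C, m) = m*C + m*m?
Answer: 104346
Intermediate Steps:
z(C, m) = m² + C*m (z(C, m) = C*m + m² = m² + C*m)
z(-216, -195) - 1*(-24201) = -195*(-216 - 195) - 1*(-24201) = -195*(-411) + 24201 = 80145 + 24201 = 104346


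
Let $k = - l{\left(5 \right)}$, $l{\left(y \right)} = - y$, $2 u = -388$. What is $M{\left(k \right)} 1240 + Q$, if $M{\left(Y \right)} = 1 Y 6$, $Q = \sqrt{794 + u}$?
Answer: $37200 + 10 \sqrt{6} \approx 37225.0$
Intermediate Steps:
$u = -194$ ($u = \frac{1}{2} \left(-388\right) = -194$)
$k = 5$ ($k = - \left(-1\right) 5 = \left(-1\right) \left(-5\right) = 5$)
$Q = 10 \sqrt{6}$ ($Q = \sqrt{794 - 194} = \sqrt{600} = 10 \sqrt{6} \approx 24.495$)
$M{\left(Y \right)} = 6 Y$ ($M{\left(Y \right)} = Y 6 = 6 Y$)
$M{\left(k \right)} 1240 + Q = 6 \cdot 5 \cdot 1240 + 10 \sqrt{6} = 30 \cdot 1240 + 10 \sqrt{6} = 37200 + 10 \sqrt{6}$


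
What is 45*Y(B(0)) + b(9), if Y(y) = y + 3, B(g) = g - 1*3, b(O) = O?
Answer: 9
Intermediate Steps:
B(g) = -3 + g (B(g) = g - 3 = -3 + g)
Y(y) = 3 + y
45*Y(B(0)) + b(9) = 45*(3 + (-3 + 0)) + 9 = 45*(3 - 3) + 9 = 45*0 + 9 = 0 + 9 = 9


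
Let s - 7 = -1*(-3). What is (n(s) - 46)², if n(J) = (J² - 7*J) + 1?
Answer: 225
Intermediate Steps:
s = 10 (s = 7 - 1*(-3) = 7 + 3 = 10)
n(J) = 1 + J² - 7*J
(n(s) - 46)² = ((1 + 10² - 7*10) - 46)² = ((1 + 100 - 70) - 46)² = (31 - 46)² = (-15)² = 225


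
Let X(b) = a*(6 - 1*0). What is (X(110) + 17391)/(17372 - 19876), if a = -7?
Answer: -17349/2504 ≈ -6.9285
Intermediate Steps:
X(b) = -42 (X(b) = -7*(6 - 1*0) = -7*(6 + 0) = -7*6 = -42)
(X(110) + 17391)/(17372 - 19876) = (-42 + 17391)/(17372 - 19876) = 17349/(-2504) = 17349*(-1/2504) = -17349/2504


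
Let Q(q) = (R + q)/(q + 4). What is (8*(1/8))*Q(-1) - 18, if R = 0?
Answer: -55/3 ≈ -18.333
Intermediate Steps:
Q(q) = q/(4 + q) (Q(q) = (0 + q)/(q + 4) = q/(4 + q))
(8*(1/8))*Q(-1) - 18 = (8*(1/8))*(-1/(4 - 1)) - 18 = (8*(1*(⅛)))*(-1/3) - 18 = (8*(⅛))*(-1*⅓) - 18 = 1*(-⅓) - 18 = -⅓ - 18 = -55/3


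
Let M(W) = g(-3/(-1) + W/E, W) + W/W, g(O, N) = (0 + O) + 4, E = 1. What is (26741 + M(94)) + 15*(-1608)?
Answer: 2723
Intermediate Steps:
g(O, N) = 4 + O (g(O, N) = O + 4 = 4 + O)
M(W) = 8 + W (M(W) = (4 + (-3/(-1) + W/1)) + W/W = (4 + (-3*(-1) + W*1)) + 1 = (4 + (3 + W)) + 1 = (7 + W) + 1 = 8 + W)
(26741 + M(94)) + 15*(-1608) = (26741 + (8 + 94)) + 15*(-1608) = (26741 + 102) - 24120 = 26843 - 24120 = 2723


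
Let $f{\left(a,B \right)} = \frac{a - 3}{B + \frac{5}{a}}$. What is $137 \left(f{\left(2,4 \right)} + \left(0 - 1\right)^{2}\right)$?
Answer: $\frac{1507}{13} \approx 115.92$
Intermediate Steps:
$f{\left(a,B \right)} = \frac{-3 + a}{B + \frac{5}{a}}$
$137 \left(f{\left(2,4 \right)} + \left(0 - 1\right)^{2}\right) = 137 \left(\frac{2 \left(-3 + 2\right)}{5 + 4 \cdot 2} + \left(0 - 1\right)^{2}\right) = 137 \left(2 \frac{1}{5 + 8} \left(-1\right) + \left(-1\right)^{2}\right) = 137 \left(2 \cdot \frac{1}{13} \left(-1\right) + 1\right) = 137 \left(- \frac{2}{13} + 1\right) = 137 \cdot \frac{11}{13} = \frac{1507}{13}$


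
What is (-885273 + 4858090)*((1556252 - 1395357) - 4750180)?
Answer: -18232389465845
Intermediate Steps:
(-885273 + 4858090)*((1556252 - 1395357) - 4750180) = 3972817*(160895 - 4750180) = 3972817*(-4589285) = -18232389465845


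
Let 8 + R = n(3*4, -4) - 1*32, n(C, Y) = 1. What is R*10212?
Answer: -398268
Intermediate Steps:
R = -39 (R = -8 + (1 - 1*32) = -8 + (1 - 32) = -8 - 31 = -39)
R*10212 = -39*10212 = -398268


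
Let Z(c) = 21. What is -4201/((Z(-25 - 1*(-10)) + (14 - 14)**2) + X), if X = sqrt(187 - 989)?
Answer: -88221/1243 + 4201*I*sqrt(802)/1243 ≈ -70.974 + 95.713*I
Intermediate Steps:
X = I*sqrt(802) (X = sqrt(-802) = I*sqrt(802) ≈ 28.32*I)
-4201/((Z(-25 - 1*(-10)) + (14 - 14)**2) + X) = -4201/((21 + (14 - 14)**2) + I*sqrt(802)) = -4201/((21 + 0**2) + I*sqrt(802)) = -4201/((21 + 0) + I*sqrt(802)) = -4201/(21 + I*sqrt(802))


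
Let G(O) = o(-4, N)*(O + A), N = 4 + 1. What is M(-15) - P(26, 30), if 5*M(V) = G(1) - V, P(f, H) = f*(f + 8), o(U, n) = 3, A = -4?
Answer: -4414/5 ≈ -882.80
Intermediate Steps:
N = 5
G(O) = -12 + 3*O (G(O) = 3*(O - 4) = 3*(-4 + O) = -12 + 3*O)
P(f, H) = f*(8 + f)
M(V) = -9/5 - V/5 (M(V) = ((-12 + 3*1) - V)/5 = ((-12 + 3) - V)/5 = (-9 - V)/5 = -9/5 - V/5)
M(-15) - P(26, 30) = (-9/5 - ⅕*(-15)) - 26*(8 + 26) = (-9/5 + 3) - 26*34 = 6/5 - 1*884 = 6/5 - 884 = -4414/5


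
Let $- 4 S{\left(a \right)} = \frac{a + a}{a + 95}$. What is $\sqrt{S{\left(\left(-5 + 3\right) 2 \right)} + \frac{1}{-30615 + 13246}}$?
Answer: $\frac{\sqrt{54762320613}}{1580579} \approx 0.14806$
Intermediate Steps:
$S{\left(a \right)} = - \frac{a}{2 \left(95 + a\right)}$ ($S{\left(a \right)} = - \frac{\left(a + a\right) \frac{1}{a + 95}}{4} = - \frac{2 a \frac{1}{95 + a}}{4} = - \frac{a}{2 \left(95 + a\right)}$)
$\sqrt{S{\left(\left(-5 + 3\right) 2 \right)} + \frac{1}{-30615 + 13246}} = \sqrt{- \frac{\left(-5 + 3\right) 2}{190 + 2 \left(-5 + 3\right) 2} + \frac{1}{-30615 + 13246}} = \sqrt{- \frac{\left(-2\right) 2}{190 + 2 \left(\left(-2\right) 2\right)} + \frac{1}{-17369}} = \sqrt{\left(-1\right) \left(-4\right) \frac{1}{190 + 2 \left(-4\right)} - \frac{1}{17369}} = \sqrt{\left(-1\right) \left(-4\right) \frac{1}{190 - 8} - \frac{1}{17369}} = \sqrt{\left(-1\right) \left(-4\right) \frac{1}{182} - \frac{1}{17369}} = \sqrt{\frac{2}{91} - \frac{1}{17369}} = \sqrt{\frac{34647}{1580579}} = \frac{\sqrt{54762320613}}{1580579}$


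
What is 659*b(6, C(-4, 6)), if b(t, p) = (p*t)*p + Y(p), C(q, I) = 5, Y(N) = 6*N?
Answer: 118620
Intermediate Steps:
b(t, p) = 6*p + t*p² (b(t, p) = (p*t)*p + 6*p = t*p² + 6*p = 6*p + t*p²)
659*b(6, C(-4, 6)) = 659*(5*(6 + 5*6)) = 659*(5*(6 + 30)) = 659*(5*36) = 659*180 = 118620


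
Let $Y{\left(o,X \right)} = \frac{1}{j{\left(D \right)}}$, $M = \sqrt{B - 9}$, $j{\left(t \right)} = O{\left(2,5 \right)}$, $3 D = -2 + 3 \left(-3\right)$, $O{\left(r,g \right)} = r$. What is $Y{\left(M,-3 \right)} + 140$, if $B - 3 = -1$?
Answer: $\frac{281}{2} \approx 140.5$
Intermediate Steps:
$B = 2$ ($B = 3 - 1 = 2$)
$D = - \frac{11}{3}$ ($D = \frac{-2 + 3 \left(-3\right)}{3} = \frac{-2 - 9}{3} = \frac{1}{3} \left(-11\right) = - \frac{11}{3} \approx -3.6667$)
$j{\left(t \right)} = 2$
$M = i \sqrt{7}$ ($M = \sqrt{2 - 9} = \sqrt{-7} = i \sqrt{7} \approx 2.6458 i$)
$Y{\left(o,X \right)} = \frac{1}{2}$
$Y{\left(M,-3 \right)} + 140 = \frac{1}{2} + 140 = \frac{281}{2}$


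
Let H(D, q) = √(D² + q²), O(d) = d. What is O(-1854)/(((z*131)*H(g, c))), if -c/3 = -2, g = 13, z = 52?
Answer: -927*√205/698230 ≈ -0.019009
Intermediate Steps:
c = 6 (c = -3*(-2) = 6)
O(-1854)/(((z*131)*H(g, c))) = -1854*1/(6812*√(13² + 6²)) = -1854*1/(6812*√(169 + 36)) = -1854*√205/1396460 = -927*√205/698230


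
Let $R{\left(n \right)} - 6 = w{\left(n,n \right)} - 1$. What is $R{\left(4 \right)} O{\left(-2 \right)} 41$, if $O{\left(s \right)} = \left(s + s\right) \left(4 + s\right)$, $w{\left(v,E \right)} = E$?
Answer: $-2952$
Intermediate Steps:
$O{\left(s \right)} = 2 s \left(4 + s\right)$
$R{\left(n \right)} = 5 + n$ ($R{\left(n \right)} = 6 + \left(n - 1\right) = 6 + \left(-1 + n\right) = 5 + n$)
$R{\left(4 \right)} O{\left(-2 \right)} 41 = \left(5 + 4\right) 2 \left(-2\right) \left(4 - 2\right) 41 = 9 \cdot 2 \left(-2\right) 2 \cdot 41 = 9 \left(-8\right) 41 = \left(-72\right) 41 = -2952$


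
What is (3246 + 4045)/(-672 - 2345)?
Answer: -7291/3017 ≈ -2.4166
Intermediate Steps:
(3246 + 4045)/(-672 - 2345) = 7291/(-3017) = 7291*(-1/3017) = -7291/3017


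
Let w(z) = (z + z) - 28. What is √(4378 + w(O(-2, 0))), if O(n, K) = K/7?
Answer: 5*√174 ≈ 65.955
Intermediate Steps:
O(n, K) = K/7 (O(n, K) = K*(⅐) = K/7)
w(z) = -28 + 2*z (w(z) = 2*z - 28 = -28 + 2*z)
√(4378 + w(O(-2, 0))) = √(4378 + (-28 + 2*((⅐)*0))) = √(4378 + (-28 + 2*0)) = √(4378 + (-28 + 0)) = √(4378 - 28) = √4350 = 5*√174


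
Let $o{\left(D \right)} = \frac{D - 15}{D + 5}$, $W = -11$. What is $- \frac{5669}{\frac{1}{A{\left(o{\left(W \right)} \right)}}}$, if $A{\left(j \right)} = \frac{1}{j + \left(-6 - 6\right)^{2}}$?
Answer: $- \frac{17007}{445} \approx -38.218$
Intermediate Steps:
$o{\left(D \right)} = \frac{-15 + D}{5 + D}$
$A{\left(j \right)} = \frac{1}{144 + j}$ ($A{\left(j \right)} = \frac{1}{j + \left(-12\right)^{2}} = \frac{1}{j + 144} = \frac{1}{144 + j}$)
$- \frac{5669}{\frac{1}{A{\left(o{\left(W \right)} \right)}}} = - \frac{5669}{\frac{1}{\frac{1}{144 + \frac{-15 - 11}{5 - 11}}}} = - \frac{5669}{\frac{1}{\frac{1}{144 + \frac{1}{-6} \left(-26\right)}}} = - \frac{5669}{\frac{1}{\frac{1}{144 - - \frac{13}{3}}}} = - \frac{5669}{\frac{1}{\frac{1}{144 + \frac{13}{3}}}} = - \frac{5669}{\frac{1}{\frac{1}{\frac{445}{3}}}} = - \frac{5669}{\frac{1}{\frac{3}{445}}} = - \frac{5669}{\frac{445}{3}} = \left(-5669\right) \frac{3}{445} = - \frac{17007}{445}$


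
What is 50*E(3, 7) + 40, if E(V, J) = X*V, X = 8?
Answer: 1240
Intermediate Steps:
E(V, J) = 8*V
50*E(3, 7) + 40 = 50*(8*3) + 40 = 50*24 + 40 = 1200 + 40 = 1240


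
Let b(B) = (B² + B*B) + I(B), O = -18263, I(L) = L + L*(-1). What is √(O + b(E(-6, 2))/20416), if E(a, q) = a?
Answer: I*√29735372546/1276 ≈ 135.14*I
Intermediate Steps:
I(L) = 0 (I(L) = L - L = 0)
b(B) = 2*B² (b(B) = (B² + B*B) + 0 = (B² + B²) + 0 = 2*B² + 0 = 2*B²)
√(O + b(E(-6, 2))/20416) = √(-18263 + (2*(-6)²)/20416) = √(-18263 + (2*36)*(1/20416)) = √(-18263 + 72*(1/20416)) = √(-18263 + 9/2552) = √(-46607167/2552) = I*√29735372546/1276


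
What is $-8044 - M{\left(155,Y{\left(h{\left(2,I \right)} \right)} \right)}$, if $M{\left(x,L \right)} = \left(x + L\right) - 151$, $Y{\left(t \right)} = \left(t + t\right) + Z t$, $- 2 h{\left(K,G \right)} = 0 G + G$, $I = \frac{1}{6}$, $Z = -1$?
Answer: $- \frac{96575}{12} \approx -8047.9$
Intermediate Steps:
$I = \frac{1}{6} \approx 0.16667$
$h{\left(K,G \right)} = - \frac{G}{2}$ ($h{\left(K,G \right)} = - \frac{0 G + G}{2} = - \frac{0 + G}{2} = - \frac{G}{2}$)
$Y{\left(t \right)} = t$ ($Y{\left(t \right)} = \left(t + t\right) - t = 2 t - t = t$)
$M{\left(x,L \right)} = -151 + L + x$ ($M{\left(x,L \right)} = \left(L + x\right) - 151 = -151 + L + x$)
$-8044 - M{\left(155,Y{\left(h{\left(2,I \right)} \right)} \right)} = -8044 - \left(-151 - \frac{1}{12} + 155\right) = -8044 - \frac{47}{12} = - \frac{96575}{12}$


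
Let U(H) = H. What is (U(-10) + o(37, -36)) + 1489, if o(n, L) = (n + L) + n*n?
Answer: 2849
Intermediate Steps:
o(n, L) = L + n + n**2 (o(n, L) = (L + n) + n**2 = L + n + n**2)
(U(-10) + o(37, -36)) + 1489 = (-10 + (-36 + 37 + 37**2)) + 1489 = (-10 + (-36 + 37 + 1369)) + 1489 = (-10 + 1370) + 1489 = 1360 + 1489 = 2849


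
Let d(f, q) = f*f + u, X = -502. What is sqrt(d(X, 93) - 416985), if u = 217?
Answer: 2*I*sqrt(41191) ≈ 405.91*I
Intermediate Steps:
d(f, q) = 217 + f**2 (d(f, q) = f*f + 217 = f**2 + 217 = 217 + f**2)
sqrt(d(X, 93) - 416985) = sqrt((217 + (-502)**2) - 416985) = sqrt((217 + 252004) - 416985) = sqrt(252221 - 416985) = sqrt(-164764) = 2*I*sqrt(41191)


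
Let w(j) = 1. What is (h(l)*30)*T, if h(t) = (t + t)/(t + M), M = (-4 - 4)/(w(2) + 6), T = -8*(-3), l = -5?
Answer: 50400/43 ≈ 1172.1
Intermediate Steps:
T = 24
M = -8/7 (M = (-4 - 4)/(1 + 6) = -8/7 ≈ -1.1429)
h(t) = 2*t/(-8/7 + t) (h(t) = (t + t)/(t - 8/7) = (2*t)/(-8/7 + t) = 2*t/(-8/7 + t))
(h(l)*30)*T = ((14*(-5)/(-8 + 7*(-5)))*30)*24 = ((14*(-5)/(-8 - 35))*30)*24 = ((14*(-5)/(-43))*30)*24 = ((14*(-5)*(-1/43))*30)*24 = ((70/43)*30)*24 = (2100/43)*24 = 50400/43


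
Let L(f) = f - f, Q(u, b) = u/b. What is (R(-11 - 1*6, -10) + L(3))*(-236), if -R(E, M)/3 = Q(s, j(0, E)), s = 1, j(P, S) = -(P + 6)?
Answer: -118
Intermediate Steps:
j(P, S) = -6 - P (j(P, S) = -(6 + P) = -6 - P)
R(E, M) = 1/2 (R(E, M) = -3/(-6 - 1*0) = -3/(-6 + 0) = -3/(-6) = -3*(-1)/6 = -3*(-1/6) = 1/2)
L(f) = 0
(R(-11 - 1*6, -10) + L(3))*(-236) = (1/2 + 0)*(-236) = (1/2)*(-236) = -118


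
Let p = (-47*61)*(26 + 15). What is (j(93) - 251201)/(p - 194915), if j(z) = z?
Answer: 125554/156231 ≈ 0.80364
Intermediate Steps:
p = -117547 (p = -2867*41 = -117547)
(j(93) - 251201)/(p - 194915) = (93 - 251201)/(-117547 - 194915) = -251108/(-312462) = -251108*(-1/312462) = 125554/156231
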